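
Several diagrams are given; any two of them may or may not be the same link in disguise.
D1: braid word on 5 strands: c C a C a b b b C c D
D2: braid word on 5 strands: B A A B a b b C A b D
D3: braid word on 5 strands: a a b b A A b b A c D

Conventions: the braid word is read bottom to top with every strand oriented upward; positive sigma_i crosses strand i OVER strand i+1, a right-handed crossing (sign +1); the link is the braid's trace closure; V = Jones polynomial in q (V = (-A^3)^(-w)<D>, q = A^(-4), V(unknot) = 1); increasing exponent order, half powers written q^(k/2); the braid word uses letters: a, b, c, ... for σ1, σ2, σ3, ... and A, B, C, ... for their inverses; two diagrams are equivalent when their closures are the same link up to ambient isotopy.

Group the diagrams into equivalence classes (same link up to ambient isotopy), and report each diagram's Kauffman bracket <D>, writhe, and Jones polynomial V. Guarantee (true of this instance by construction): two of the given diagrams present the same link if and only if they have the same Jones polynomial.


grouping into links: {D1} | {D2} | {D3}
V(D1) = -q^(3/2) - 2q^(7/2) + q^(9/2) - q^(11/2) + q^(13/2)  (w +3, c 11, <D> = -A^-17 + A^-13 - A^-9 + 2A^-5 + A^3)
V(D2) = q^(-7/2) - 2q^(-5/2) + q^(-3/2) - 2q^(-1/2) + q^(1/2) - q^(3/2)  (w -3, c 11, <D> = A^-15 - A^-11 + 2A^-7 - A^-3 + 2A - A^5)
V(D3) = -q^(1/2) + q^(3/2) - q^(5/2) - q^(9/2)  (w +3, c 11, <D> = A^-9 + A^-1 - A^3 + A^7)
key observation: comparing 3 Jones polynomials yields 3 groups


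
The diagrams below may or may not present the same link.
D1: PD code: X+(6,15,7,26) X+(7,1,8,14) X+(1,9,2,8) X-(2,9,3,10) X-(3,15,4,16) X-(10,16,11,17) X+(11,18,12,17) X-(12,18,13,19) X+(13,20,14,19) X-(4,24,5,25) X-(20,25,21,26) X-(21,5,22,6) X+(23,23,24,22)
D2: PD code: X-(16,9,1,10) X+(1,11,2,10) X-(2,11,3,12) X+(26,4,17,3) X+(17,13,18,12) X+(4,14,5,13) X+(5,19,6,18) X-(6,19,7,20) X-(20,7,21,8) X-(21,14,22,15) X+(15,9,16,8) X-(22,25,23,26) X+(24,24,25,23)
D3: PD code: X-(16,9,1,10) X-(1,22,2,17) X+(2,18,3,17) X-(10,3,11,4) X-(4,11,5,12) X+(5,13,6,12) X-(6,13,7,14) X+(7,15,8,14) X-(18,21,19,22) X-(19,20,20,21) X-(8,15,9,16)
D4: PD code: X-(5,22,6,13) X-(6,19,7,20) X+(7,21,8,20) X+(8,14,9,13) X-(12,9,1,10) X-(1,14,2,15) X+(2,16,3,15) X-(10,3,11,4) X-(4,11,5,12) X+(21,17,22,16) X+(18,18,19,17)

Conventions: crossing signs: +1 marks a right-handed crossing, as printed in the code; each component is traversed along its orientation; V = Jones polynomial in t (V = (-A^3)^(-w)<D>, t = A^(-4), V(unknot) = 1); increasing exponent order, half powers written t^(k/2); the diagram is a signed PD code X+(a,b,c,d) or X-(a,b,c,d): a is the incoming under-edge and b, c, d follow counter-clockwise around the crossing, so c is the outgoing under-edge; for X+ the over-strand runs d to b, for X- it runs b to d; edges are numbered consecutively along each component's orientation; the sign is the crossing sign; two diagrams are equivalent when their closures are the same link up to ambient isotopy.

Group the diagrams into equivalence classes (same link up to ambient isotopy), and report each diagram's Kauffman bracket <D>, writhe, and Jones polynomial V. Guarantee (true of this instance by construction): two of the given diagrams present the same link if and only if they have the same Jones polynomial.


equivalence classes: {D1} | {D2} | {D3, D4}
D1 (bracket A^-1 + A^7; 13 crossings at w = -1): V = -t^(-5/2) - t^(-1/2)
V(D2) = -t^(-1/2) - t^(1/2)  [13 crossings, <D> = A + A^5, w = +1]
D3 (bracket A^-13 + A^-9 + A^-5 - A^3; 11 crossings at w = -5): V = t^(-9/2) - t^(-5/2) - t^(-3/2) - t^(-1/2)
V(D4) = t^(-9/2) - t^(-5/2) - t^(-3/2) - t^(-1/2)  [11 crossings, <D> = A^-1 + A^3 + A^7 - A^15, w = -1]
key observation: V(t) takes 3 values over 4 diagrams, fixing the grouping


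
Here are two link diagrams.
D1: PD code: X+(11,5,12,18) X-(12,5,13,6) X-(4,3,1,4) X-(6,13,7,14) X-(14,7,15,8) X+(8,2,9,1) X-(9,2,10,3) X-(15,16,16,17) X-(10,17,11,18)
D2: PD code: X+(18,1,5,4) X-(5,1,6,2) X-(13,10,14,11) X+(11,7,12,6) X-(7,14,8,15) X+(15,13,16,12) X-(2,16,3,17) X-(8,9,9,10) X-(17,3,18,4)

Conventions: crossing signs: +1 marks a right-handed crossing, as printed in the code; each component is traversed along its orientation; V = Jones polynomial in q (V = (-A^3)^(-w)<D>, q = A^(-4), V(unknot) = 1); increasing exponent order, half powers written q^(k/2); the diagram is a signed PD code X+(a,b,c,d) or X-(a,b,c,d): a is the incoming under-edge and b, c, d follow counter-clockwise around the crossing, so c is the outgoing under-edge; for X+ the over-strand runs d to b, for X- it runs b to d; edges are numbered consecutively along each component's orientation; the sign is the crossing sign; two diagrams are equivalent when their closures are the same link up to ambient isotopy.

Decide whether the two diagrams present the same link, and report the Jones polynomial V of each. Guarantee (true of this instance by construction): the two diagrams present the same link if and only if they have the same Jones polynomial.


same link: no
V(D1) = q^(-9/2) - q^(-5/2) - q^(-3/2) - q^(-1/2)  [9 crossings, <D> = A^-13 + A^-9 + A^-5 - A^3, w = -5]
V(D2) = -q^(-9/2) + q^(-7/2) - 2q^(-5/2) + 2q^(-3/2) - 2q^(-1/2) + q^(1/2) - q^(3/2)  [9 crossings, <D> = A^-15 - A^-11 + 2A^-7 - 2A^-3 + 2A - A^5 + A^9, w = -3]
insight: 2 classes among 2 diagrams; unequal V(q) rules out equality


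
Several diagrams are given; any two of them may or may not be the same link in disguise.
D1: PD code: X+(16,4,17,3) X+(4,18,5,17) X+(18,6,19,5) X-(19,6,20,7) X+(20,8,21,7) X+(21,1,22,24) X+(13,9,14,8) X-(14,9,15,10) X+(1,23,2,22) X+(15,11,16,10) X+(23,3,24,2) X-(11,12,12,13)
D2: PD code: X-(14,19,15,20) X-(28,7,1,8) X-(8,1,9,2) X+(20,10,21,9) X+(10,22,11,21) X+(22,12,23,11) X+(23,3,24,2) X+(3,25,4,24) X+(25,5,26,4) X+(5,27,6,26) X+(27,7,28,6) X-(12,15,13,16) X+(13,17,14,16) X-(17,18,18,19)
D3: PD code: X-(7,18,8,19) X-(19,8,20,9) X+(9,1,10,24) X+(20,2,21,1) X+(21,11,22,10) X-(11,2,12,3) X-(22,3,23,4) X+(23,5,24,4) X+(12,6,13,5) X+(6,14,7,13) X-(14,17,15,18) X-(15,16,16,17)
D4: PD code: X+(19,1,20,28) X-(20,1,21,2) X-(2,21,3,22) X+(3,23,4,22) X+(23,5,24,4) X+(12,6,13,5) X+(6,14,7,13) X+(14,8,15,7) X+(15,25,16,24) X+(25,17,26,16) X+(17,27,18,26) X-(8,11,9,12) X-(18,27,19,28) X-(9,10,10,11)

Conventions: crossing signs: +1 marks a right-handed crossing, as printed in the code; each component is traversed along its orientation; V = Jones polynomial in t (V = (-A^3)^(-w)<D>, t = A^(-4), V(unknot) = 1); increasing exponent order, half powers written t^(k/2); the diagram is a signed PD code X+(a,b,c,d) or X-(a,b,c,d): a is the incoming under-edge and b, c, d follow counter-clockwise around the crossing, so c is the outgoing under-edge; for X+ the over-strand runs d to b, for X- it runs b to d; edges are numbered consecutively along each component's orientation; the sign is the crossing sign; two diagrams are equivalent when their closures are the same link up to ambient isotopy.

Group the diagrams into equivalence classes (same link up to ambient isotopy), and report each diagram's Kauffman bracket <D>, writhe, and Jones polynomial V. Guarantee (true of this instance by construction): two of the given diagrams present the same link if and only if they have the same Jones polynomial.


grouping into links: {D1, D2, D4} | {D3}
V(D1) = t^2 + 2t^4 - 2t^5 + t^6 - 2t^7 + t^8  (w +6, c 12, <D> = A^-14 - 2A^-10 + A^-6 - 2A^-2 + 2A^2 + A^10)
V(D2) = t^2 + 2t^4 - 2t^5 + t^6 - 2t^7 + t^8  (w +4, c 14, <D> = A^-20 - 2A^-16 + A^-12 - 2A^-8 + 2A^-4 + A^4)
D3 (bracket 1; 12 crossings at w = 0): V = 1
V(D4) = t^2 + 2t^4 - 2t^5 + t^6 - 2t^7 + t^8  (w +4, c 14, <D> = A^-20 - 2A^-16 + A^-12 - 2A^-8 + 2A^-4 + A^4)
why: 2 values of V(t) split the 4 diagrams


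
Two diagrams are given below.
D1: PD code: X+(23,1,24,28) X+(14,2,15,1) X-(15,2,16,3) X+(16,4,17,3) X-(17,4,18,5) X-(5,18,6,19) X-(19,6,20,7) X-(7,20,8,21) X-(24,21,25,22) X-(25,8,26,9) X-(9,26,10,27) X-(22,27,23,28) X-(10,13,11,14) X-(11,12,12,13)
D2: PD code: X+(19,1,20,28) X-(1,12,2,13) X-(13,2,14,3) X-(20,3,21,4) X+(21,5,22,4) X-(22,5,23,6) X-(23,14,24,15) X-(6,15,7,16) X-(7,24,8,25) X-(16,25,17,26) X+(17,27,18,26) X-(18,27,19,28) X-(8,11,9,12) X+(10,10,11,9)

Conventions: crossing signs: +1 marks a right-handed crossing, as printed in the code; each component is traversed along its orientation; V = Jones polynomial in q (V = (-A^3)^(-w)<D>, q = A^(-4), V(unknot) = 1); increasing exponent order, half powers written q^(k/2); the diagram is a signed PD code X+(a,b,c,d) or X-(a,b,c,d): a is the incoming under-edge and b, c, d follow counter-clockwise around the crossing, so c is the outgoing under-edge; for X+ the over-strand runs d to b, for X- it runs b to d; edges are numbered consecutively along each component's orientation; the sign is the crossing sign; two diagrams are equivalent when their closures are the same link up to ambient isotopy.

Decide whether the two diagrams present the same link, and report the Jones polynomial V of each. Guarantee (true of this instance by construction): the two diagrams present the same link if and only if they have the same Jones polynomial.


equivalent: yes
V(D1) = -q^-7 + q^-6 - q^-5 + q^-4 + q^-2  (w -8, c 14, <D> = A^-16 + A^-8 - A^-4 + 1 - A^4)
D2 (bracket A^-10 + A^-2 - A^2 + A^6 - A^10; 14 crossings at w = -6): V = -q^-7 + q^-6 - q^-5 + q^-4 + q^-2
why: all 2 diagrams share one V(q), hence one class


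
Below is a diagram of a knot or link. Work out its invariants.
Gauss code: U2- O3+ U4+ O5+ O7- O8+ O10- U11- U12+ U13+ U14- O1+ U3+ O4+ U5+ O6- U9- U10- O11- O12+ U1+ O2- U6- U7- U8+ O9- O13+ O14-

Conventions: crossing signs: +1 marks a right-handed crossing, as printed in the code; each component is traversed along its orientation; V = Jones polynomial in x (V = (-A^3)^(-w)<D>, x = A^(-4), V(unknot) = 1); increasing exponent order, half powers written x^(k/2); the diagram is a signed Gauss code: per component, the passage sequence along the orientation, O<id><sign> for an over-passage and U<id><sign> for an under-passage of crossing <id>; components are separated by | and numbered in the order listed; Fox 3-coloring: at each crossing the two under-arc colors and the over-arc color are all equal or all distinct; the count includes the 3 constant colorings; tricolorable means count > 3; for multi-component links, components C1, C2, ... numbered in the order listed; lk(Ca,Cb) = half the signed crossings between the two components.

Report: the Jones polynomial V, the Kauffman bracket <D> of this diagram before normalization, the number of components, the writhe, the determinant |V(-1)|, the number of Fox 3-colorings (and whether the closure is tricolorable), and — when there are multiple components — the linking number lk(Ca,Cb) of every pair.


V(x) = -x^-3 + x^-2 - x^-1 + 3 - x + x^2 - x^3
bracket: -A^-12 + A^-8 - A^-4 + 3 - A^4 + A^8 - A^12, w = 0
1 component, writhe 0, over 14 crossings
det 9, colorings 27 of 3^14 — tricolorable
observation: |V(-1)| = 9: so tricolorable, since 3 divides 9


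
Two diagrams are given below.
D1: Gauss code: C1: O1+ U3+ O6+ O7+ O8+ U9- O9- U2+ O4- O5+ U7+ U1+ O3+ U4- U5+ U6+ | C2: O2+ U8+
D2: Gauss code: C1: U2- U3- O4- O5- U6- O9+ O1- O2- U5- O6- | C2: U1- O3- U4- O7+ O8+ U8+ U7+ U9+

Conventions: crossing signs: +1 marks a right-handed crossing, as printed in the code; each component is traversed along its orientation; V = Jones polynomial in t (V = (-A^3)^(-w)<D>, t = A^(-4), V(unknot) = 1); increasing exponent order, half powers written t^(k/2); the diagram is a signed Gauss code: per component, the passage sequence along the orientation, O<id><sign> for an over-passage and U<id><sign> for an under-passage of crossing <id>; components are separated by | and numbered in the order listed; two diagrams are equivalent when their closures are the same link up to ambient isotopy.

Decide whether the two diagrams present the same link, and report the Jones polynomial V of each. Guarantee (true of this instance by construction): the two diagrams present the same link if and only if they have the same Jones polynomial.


same link: no
V(D1) = -t^(3/2) - 2t^(7/2) + t^(9/2) - t^(11/2) + t^(13/2)  [9 crossings, <D> = -A^-11 + A^-7 - A^-3 + 2A + A^9, w = +5]
V(D2) = t^(-13/2) - t^(-11/2) + t^(-9/2) - 2t^(-7/2) - t^(-3/2)  [9 crossings, <D> = A^-3 + 2A^5 - A^9 + A^13 - A^17, w = -3]
insight: 2 classes among 2 diagrams; unequal V(t) rules out equality


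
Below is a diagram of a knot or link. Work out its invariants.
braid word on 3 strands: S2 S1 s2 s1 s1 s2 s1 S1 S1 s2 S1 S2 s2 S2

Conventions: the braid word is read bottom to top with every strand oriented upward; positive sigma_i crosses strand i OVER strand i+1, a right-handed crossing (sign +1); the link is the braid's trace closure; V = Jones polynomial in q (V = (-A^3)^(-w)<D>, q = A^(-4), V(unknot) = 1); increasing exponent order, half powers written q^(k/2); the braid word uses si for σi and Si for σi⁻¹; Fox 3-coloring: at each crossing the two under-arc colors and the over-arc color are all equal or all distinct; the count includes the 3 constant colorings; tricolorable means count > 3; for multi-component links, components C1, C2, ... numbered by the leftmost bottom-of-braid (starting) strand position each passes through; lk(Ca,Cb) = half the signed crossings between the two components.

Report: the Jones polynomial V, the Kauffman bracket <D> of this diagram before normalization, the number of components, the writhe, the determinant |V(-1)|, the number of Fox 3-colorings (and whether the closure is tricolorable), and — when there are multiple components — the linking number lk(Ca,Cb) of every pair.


Jones polynomial: V(q) = -q^-3 + q^-2 - q^-1 + 3 - q + q^2 - q^3
<D> = -A^-12 + A^-8 - A^-4 + 3 - A^4 + A^8 - A^12; writhe 0
components 1, writhe 0 (14 crossings)
3-colorings: 27 of 3^14, det 9 — tricolorable
note: inverse pairs cancel, leaving σ2⁻¹ σ1⁻¹ σ2 σ1 σ1 σ2 σ1⁻¹ σ2 σ1⁻¹ σ2⁻¹


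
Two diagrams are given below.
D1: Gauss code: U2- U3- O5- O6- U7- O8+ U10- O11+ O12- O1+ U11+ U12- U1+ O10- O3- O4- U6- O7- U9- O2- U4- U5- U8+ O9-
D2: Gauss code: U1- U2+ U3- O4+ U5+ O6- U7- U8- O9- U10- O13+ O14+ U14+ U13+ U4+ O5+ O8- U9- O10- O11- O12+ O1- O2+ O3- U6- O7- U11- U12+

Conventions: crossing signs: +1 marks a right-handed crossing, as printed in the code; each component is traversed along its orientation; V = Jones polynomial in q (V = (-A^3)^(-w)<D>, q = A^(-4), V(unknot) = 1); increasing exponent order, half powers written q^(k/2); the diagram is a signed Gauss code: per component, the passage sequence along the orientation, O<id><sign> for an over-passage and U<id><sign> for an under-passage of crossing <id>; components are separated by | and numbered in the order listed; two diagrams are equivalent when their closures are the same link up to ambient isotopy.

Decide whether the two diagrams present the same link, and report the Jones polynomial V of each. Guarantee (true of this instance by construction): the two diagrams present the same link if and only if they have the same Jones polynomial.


same link: no
V(D1) = q^-8 - 2q^-7 + q^-6 - 2q^-5 + 2q^-4 + q^-2  [12 crossings, <D> = A^-10 + 2A^-2 - 2A^2 + A^6 - 2A^10 + A^14, w = -6]
V(D2) = q^-7 - 2q^-6 + 2q^-5 - 3q^-4 + 3q^-3 - 2q^-2 + 2q^-1  (w -2, c 14, <D> = 2A^-2 - 2A^2 + 3A^6 - 3A^10 + 2A^14 - 2A^18 + A^22)
note: V(q) takes 2 values over 2 diagrams, fixing the grouping


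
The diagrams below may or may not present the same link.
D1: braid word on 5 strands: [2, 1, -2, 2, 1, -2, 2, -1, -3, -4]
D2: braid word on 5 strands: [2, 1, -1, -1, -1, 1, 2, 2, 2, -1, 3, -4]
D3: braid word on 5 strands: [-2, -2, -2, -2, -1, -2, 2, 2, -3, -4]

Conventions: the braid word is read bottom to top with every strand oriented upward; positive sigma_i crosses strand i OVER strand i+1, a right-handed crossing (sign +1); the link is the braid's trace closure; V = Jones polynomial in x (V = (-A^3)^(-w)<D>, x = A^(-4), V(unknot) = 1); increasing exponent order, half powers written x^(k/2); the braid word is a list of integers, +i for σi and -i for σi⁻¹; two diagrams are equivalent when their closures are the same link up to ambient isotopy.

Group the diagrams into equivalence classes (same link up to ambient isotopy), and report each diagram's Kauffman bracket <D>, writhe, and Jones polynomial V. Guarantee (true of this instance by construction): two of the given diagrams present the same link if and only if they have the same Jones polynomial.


classes: {D1} | {D2} | {D3}
V(D1) = 1  [10 crossings, <D> = 1, w = 0]
V(D2) = x^-1 - 1 + 2x - 2x^2 + 2x^3 - 2x^4 + x^5  [12 crossings, <D> = A^-14 - 2A^-10 + 2A^-6 - 2A^-2 + 2A^2 - A^6 + A^10, w = +2]
V(D3) = -x^-4 + x^-3 + x^-1  (w -6, c 10, <D> = A^-14 + A^-6 - A^-2)
insight: V(x) takes 3 values over 3 diagrams, fixing the grouping


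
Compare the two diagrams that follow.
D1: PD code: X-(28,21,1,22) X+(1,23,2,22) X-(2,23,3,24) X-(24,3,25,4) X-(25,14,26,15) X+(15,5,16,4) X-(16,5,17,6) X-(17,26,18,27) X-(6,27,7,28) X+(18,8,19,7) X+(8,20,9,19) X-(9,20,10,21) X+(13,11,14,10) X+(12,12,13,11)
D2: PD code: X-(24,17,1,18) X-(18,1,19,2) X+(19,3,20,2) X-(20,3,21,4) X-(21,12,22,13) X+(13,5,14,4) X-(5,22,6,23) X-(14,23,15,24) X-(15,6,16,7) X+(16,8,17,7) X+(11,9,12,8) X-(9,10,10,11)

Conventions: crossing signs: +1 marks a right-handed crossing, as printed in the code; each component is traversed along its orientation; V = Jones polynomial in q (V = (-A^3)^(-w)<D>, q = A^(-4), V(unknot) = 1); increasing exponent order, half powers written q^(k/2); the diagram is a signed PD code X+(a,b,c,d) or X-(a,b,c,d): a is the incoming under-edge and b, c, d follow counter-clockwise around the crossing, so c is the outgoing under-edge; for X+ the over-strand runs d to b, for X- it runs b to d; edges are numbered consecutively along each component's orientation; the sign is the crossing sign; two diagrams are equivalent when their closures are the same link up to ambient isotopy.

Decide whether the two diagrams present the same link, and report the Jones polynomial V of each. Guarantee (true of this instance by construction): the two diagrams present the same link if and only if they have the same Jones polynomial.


equivalent: yes
V(D1) = -q^-6 + q^-5 - q^-4 + 2q^-3 - q^-2 + q^-1  (w -2, c 14, <D> = A^-2 - A^2 + 2A^6 - A^10 + A^14 - A^18)
V(D2) = -q^-6 + q^-5 - q^-4 + 2q^-3 - q^-2 + q^-1  (w -4, c 12, <D> = A^-8 - A^-4 + 2 - A^4 + A^8 - A^12)
why: from 14 to 12 crossings by R-moves: one link, two diagrams


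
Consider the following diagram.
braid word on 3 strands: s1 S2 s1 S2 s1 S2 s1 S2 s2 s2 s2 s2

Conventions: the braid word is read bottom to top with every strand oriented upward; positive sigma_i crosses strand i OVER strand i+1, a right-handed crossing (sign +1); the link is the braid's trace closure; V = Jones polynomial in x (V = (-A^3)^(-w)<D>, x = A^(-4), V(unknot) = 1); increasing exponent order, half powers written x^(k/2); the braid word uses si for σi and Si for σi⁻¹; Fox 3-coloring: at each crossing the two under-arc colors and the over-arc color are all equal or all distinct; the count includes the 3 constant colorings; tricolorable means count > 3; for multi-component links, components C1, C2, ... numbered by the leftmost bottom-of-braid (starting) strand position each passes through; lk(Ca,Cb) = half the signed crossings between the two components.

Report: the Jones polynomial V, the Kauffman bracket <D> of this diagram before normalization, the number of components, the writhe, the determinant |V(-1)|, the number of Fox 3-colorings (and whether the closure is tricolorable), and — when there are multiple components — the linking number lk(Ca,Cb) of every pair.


V = -1 + 4x - 5x^2 + 7x^3 - 7x^4 + 6x^5 - 5x^6 + 3x^7 - x^8
<D> = -A^-20 + 3A^-16 - 5A^-12 + 6A^-8 - 7A^-4 + 7 - 5A^4 + 4A^8 - A^12 (w = +4)
1 component over 12 crossings, w = +4
9 Fox colorings among 3^12, |V(-1)| = 39: tricolorable
why: V spans 8 powers of x: at least 8 crossings in any diagram


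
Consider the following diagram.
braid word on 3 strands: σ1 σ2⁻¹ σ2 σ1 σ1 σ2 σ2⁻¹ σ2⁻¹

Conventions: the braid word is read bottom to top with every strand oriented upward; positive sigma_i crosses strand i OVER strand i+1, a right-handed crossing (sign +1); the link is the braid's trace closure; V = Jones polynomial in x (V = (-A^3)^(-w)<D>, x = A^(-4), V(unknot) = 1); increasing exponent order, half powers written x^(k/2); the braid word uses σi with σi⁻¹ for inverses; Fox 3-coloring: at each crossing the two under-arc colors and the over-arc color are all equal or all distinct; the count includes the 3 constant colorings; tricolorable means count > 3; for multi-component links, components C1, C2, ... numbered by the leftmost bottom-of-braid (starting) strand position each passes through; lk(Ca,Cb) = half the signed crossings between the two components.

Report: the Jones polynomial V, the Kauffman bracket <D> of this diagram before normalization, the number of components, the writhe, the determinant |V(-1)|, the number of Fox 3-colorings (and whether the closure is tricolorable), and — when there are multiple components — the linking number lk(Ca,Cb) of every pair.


Jones polynomial: V(x) = x + x^3 - x^4
<D> = -A^-10 + A^-6 + A^2; writhe +2
components 1, writhe +2 (8 crossings)
3-colorings: 9 of 3^8, det 3 — tricolorable
note: free reduction leaves σ1 σ1 σ1 σ2⁻¹ of the original 8 letters


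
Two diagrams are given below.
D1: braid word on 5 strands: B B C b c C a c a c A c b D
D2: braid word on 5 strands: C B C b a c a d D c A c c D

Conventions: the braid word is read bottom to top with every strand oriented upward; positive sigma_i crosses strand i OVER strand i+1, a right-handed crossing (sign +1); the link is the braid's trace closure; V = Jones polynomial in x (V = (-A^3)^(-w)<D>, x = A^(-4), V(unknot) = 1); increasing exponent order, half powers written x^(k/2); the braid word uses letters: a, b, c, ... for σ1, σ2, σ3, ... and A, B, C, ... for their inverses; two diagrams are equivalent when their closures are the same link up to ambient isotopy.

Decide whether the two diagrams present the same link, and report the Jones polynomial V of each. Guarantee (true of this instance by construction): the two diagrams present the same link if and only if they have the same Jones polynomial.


equivalent: yes
D1 (bracket -A^-10 + A^-6 + A^2; 14 crossings at w = +2): V = x + x^3 - x^4
D2 (bracket -A^-10 + A^-6 + A^2; 14 crossings at w = +2): V = x + x^3 - x^4
key observation: from 14 to 14 crossings by R-moves: one link, two diagrams


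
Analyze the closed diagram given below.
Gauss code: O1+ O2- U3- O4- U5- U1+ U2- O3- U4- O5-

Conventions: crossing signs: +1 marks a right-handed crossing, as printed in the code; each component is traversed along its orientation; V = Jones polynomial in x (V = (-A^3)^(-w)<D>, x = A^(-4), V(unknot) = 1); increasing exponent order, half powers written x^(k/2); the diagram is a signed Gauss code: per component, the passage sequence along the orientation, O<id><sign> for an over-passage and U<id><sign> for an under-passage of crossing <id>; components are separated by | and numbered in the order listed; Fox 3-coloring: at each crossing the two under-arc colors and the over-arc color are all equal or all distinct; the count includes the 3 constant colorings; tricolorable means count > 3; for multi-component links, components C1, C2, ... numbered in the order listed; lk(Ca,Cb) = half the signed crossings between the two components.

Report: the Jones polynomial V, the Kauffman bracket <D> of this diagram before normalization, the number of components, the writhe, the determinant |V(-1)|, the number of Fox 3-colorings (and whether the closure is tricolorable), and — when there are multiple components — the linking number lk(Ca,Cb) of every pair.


V = -x^-4 + x^-3 + x^-1
<D> = -A^-5 - A^3 + A^7 (w = -3)
1 component over 5 crossings, w = -3
9 Fox colorings among 3^5, |V(-1)| = 3: tricolorable
why: |V(-1)| = 3: so tricolorable, since 3 divides 3


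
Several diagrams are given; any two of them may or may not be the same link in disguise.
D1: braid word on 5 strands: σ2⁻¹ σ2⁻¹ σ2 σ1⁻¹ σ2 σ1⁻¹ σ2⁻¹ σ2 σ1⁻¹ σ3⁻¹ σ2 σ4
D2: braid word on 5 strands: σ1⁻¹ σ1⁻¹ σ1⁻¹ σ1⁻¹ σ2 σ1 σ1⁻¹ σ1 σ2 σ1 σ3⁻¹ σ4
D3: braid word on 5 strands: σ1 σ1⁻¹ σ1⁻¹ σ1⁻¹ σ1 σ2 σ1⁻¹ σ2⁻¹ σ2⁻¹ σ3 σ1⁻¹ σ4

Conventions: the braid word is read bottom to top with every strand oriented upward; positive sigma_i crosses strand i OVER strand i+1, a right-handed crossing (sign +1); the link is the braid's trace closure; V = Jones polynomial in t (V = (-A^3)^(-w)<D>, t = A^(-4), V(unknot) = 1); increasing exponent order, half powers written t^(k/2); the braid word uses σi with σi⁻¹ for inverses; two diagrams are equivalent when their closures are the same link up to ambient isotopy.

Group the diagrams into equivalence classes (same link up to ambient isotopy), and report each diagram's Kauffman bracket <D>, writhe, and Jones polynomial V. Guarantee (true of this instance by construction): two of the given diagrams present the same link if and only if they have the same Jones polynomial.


equivalence classes: {D1} | {D2} | {D3}
D1 (bracket A^-2 + A^6 - A^10; 12 crossings at w = -2): V = -t^-4 + t^-3 + t^-1
V(D2) = 1  (w 0, c 12, <D> = 1)
V(D3) = -t^-6 + t^-5 - t^-4 + 2t^-3 - t^-2 + t^-1  [12 crossings, <D> = A^-2 - A^2 + 2A^6 - A^10 + A^14 - A^18, w = -2]
key observation: 3 classes among 3 diagrams; unequal V(t) rules out equality


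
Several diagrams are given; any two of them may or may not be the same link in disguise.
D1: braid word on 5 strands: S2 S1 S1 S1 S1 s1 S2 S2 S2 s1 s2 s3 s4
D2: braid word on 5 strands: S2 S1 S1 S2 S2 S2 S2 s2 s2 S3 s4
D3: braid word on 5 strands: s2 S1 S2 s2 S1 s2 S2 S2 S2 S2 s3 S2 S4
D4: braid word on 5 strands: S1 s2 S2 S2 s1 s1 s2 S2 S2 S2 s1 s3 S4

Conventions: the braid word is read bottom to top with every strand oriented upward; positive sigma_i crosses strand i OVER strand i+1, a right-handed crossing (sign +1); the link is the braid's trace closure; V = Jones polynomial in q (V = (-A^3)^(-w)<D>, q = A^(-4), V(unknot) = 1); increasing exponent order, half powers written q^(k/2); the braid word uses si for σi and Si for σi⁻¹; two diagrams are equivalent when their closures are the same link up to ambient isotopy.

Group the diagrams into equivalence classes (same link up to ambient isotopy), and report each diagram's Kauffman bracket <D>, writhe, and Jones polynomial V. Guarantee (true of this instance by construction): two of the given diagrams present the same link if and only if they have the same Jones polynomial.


grouping into links: {D1, D2, D3} | {D4}
V(D1) = q^(-13/2) - q^(-11/2) + q^(-9/2) - 2q^(-7/2) - q^(-3/2)  (w -3, c 13, <D> = A^-3 + 2A^5 - A^9 + A^13 - A^17)
D2 (bracket A^-9 + 2A^-1 - A^3 + A^7 - A^11; 11 crossings at w = -5): V = q^(-13/2) - q^(-11/2) + q^(-9/2) - 2q^(-7/2) - q^(-3/2)
V(D3) = q^(-13/2) - q^(-11/2) + q^(-9/2) - 2q^(-7/2) - q^(-3/2)  (w -5, c 13, <D> = A^-9 + 2A^-1 - A^3 + A^7 - A^11)
V(D4) = q^(-7/2) - q^(-5/2) + q^(-3/2) - 2q^(-1/2) - q^(3/2)  [13 crossings, <D> = A^-9 + 2A^-1 - A^3 + A^7 - A^11, w = -1]
why: 2 classes among 4 diagrams; unequal V(q) rules out equality


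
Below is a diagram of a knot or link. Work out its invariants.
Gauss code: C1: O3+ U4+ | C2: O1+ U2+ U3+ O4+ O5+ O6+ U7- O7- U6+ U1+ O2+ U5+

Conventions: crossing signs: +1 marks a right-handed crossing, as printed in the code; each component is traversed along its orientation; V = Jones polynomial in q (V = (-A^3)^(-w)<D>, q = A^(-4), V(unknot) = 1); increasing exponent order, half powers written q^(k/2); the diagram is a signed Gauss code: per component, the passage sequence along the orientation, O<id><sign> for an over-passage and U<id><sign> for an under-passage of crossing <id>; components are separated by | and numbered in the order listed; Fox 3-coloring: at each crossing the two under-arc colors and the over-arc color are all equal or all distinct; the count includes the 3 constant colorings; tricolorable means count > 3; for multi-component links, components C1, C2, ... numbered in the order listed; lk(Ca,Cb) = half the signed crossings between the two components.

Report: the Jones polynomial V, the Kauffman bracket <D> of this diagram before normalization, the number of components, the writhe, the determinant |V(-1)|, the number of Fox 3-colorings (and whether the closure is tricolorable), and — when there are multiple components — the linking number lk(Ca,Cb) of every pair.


Jones polynomial: V(q) = -q^(3/2) - 2q^(7/2) + q^(9/2) - q^(11/2) + q^(13/2)
<D> = -A^-11 + A^-7 - A^-3 + 2A + A^9; writhe +5
components 2, writhe +5 (7 crossings)
linking number lk(C1,C2) = +1
3-colorings: 9 of 3^7, det 6 — tricolorable
note: the 1 component pair carries total linking +1


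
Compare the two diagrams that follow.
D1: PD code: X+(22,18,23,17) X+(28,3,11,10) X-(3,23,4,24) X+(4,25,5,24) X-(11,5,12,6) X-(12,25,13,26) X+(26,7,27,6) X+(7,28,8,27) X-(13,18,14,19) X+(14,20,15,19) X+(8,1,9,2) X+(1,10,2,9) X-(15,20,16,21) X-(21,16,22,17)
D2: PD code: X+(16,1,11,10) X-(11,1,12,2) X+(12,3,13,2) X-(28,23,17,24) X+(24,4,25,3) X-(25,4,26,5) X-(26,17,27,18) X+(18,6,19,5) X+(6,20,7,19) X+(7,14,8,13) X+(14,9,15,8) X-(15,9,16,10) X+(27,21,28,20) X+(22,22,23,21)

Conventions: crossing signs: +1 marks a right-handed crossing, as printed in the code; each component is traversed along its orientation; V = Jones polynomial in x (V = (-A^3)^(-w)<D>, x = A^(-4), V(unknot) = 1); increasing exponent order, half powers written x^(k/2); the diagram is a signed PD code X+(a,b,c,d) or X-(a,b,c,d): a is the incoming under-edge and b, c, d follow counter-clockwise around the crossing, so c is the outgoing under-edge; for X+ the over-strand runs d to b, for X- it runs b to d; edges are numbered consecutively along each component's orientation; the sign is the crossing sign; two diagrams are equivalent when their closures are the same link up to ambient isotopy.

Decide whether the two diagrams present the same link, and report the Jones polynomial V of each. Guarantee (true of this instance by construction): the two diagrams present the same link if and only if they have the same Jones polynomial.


equivalent: yes
V(D1) = x + 2x^3 + x^5  (w +2, c 14, <D> = A^-14 + 2A^-6 + A^2)
V(D2) = x + 2x^3 + x^5  [14 crossings, <D> = A^-8 + 2 + A^8, w = +4]
key observation: from 14 to 14 crossings by R-moves: one link, two diagrams


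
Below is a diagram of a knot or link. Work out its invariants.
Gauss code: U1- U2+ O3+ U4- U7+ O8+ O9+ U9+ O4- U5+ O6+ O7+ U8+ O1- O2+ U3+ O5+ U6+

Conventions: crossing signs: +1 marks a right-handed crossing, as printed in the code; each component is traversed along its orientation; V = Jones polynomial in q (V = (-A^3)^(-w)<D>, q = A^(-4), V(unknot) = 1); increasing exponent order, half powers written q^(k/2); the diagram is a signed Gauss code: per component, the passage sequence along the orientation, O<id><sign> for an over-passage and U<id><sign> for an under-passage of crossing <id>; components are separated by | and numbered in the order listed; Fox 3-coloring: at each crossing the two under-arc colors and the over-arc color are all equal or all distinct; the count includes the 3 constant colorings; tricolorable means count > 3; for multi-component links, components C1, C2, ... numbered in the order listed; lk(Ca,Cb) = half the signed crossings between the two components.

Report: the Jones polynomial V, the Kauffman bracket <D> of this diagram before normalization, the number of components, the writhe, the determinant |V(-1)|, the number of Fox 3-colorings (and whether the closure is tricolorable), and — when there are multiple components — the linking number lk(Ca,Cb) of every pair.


V(q) = q - q^2 + 2q^3 - q^4 + q^5 - q^6
bracket: A^-9 - A^-5 + A^-1 - 2A^3 + A^7 - A^11, w = +5
1 component, writhe +5, over 9 crossings
det 7, colorings 3 of 3^9 — not tricolorable
observation: det 7 = |V(-1)|; not divisible by 3, so not tricolorable


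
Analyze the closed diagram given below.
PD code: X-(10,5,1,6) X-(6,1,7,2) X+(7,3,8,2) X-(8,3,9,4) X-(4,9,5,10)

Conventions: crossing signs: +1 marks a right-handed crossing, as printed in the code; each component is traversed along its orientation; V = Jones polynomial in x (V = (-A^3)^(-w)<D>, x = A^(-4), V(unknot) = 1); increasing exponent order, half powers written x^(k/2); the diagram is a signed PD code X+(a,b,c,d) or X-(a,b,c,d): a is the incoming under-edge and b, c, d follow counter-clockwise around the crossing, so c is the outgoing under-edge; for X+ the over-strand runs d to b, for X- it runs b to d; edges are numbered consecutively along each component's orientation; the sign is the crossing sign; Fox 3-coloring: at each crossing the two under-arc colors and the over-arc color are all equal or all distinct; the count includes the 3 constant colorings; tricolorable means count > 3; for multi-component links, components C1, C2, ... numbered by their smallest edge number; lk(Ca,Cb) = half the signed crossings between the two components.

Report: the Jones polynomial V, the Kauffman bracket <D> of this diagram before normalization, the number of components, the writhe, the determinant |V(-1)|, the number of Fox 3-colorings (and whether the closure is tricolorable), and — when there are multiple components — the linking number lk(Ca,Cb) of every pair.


Jones polynomial: V(x) = -x^-4 + x^-3 + x^-1
<D> = -A^-5 - A^3 + A^7; writhe -3
components 1, writhe -3 (5 crossings)
3-colorings: 9 of 3^5, det 3 — tricolorable
note: det 3 = |V(-1)|; divisible by 3, so tricolorable


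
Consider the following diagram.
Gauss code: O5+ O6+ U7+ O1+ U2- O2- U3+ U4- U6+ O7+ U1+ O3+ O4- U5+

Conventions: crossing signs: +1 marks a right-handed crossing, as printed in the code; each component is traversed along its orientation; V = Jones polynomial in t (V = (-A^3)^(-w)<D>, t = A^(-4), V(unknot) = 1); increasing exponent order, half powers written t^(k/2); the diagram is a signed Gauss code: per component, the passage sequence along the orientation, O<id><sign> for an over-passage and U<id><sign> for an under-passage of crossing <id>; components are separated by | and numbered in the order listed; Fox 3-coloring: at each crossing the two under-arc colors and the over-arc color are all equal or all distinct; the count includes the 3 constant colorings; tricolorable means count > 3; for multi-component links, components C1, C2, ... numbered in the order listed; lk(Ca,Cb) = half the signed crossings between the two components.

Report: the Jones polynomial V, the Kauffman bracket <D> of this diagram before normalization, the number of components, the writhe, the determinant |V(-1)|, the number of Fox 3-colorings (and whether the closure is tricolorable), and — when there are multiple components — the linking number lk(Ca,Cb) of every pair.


V = t + t^3 - t^4
<D> = A^-7 - A^-3 - A^5 (w = +3)
1 component over 7 crossings, w = +3
9 Fox colorings among 3^7, |V(-1)| = 3: tricolorable
why: det 3 = |V(-1)|; divisible by 3, so tricolorable


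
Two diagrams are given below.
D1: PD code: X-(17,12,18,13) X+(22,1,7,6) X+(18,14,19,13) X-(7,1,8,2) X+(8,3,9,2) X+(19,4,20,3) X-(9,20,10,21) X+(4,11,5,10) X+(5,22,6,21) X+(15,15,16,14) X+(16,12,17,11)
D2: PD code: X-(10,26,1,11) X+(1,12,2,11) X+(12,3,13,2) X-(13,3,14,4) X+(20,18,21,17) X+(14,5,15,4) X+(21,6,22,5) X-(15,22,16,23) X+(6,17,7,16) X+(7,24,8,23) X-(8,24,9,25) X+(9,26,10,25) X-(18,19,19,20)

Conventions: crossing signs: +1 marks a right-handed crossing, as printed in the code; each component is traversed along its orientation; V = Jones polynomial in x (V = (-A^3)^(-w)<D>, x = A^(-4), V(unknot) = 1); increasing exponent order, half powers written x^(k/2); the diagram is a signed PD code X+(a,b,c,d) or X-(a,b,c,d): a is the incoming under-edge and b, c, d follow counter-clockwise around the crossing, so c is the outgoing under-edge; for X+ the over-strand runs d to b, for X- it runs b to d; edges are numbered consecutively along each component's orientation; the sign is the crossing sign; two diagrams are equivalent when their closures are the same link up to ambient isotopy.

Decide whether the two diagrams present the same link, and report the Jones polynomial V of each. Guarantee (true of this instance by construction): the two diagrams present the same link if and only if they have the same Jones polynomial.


equivalent: yes
D1 (bracket A^-3 + A^5 - A^9 + A^13; 11 crossings at w = +5): V = -x^(1/2) + x^(3/2) - x^(5/2) - x^(9/2)
D2 (bracket A^-9 + A^-1 - A^3 + A^7; 13 crossings at w = +3): V = -x^(1/2) + x^(3/2) - x^(5/2) - x^(9/2)
key observation: Reidemeister moves carry D1 (11 crossings) to D2 (13)


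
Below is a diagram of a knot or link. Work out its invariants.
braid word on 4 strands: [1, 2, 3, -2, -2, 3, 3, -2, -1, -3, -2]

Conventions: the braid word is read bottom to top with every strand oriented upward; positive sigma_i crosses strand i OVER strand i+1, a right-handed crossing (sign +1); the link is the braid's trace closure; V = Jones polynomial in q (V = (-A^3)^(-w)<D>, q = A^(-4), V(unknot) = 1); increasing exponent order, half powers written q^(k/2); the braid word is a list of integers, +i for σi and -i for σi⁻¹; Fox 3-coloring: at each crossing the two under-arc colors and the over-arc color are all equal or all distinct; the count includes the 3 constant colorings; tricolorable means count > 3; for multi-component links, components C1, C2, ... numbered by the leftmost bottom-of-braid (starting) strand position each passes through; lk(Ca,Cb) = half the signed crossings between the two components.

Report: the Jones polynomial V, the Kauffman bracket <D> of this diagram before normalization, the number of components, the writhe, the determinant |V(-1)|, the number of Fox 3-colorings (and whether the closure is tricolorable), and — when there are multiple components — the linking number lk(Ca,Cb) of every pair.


V = -q^-3 + q^-2 - q^-1 + 3 - q + q^2 - q^3
<D> = A^-15 - A^-11 + A^-7 - 3A^-3 + A - A^5 + A^9 (w = -1)
1 component over 11 crossings, w = -1
27 Fox colorings among 3^11, |V(-1)| = 9: tricolorable
why: w = -1 shifts under R1 moves; the (-A^3)^(1) factor cancels that in V


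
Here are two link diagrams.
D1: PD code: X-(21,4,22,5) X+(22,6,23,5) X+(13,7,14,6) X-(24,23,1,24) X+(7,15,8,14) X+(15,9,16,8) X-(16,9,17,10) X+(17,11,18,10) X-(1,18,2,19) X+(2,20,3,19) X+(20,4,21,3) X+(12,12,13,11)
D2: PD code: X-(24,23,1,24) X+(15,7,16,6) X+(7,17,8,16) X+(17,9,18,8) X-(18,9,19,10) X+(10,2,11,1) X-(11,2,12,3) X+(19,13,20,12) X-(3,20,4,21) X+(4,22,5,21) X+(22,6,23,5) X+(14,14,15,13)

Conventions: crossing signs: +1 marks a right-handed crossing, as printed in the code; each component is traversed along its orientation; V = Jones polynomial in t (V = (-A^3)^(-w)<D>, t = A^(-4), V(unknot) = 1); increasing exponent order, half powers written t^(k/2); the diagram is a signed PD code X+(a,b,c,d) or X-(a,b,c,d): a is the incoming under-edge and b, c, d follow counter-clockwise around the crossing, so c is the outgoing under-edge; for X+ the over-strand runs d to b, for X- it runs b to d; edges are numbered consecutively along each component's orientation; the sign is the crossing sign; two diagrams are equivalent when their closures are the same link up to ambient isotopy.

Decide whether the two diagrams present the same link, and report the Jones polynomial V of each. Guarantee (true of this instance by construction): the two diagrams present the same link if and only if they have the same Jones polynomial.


same link: yes
V(D1) = t + t^3 - t^4  [12 crossings, <D> = -A^-4 + 1 + A^8, w = +4]
V(D2) = t + t^3 - t^4  [12 crossings, <D> = -A^-4 + 1 + A^8, w = +4]
insight: Reidemeister moves carry D1 (12 crossings) to D2 (12)


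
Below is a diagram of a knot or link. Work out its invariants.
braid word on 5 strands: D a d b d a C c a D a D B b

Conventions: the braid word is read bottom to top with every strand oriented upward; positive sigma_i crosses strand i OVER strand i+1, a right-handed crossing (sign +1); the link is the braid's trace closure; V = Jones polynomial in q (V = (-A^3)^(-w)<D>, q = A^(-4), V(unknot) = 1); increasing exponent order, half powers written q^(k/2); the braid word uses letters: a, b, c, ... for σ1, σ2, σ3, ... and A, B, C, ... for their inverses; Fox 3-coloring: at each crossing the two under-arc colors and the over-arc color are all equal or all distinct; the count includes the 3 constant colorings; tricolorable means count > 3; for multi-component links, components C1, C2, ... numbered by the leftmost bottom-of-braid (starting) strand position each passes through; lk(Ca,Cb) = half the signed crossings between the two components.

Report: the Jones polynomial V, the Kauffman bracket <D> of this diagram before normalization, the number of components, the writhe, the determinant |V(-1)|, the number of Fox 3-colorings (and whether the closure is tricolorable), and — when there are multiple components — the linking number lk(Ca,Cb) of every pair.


Jones polynomial: V(q) = q + q^2 + q^3 + q^6
<D> = A^-12 + 1 + A^4 + A^8; writhe +4
components 3, writhe +4 (14 crossings)
linking number lk(C1,C2) = +2
lk(C1,C3): 0
lk(C2,C3) = 0
3-colorings: 9 of 3^14, det 0 — tricolorable
note: w = +4 (over 14 crossings) is diagram-only; (-A^3)^(-4) removes it from V
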